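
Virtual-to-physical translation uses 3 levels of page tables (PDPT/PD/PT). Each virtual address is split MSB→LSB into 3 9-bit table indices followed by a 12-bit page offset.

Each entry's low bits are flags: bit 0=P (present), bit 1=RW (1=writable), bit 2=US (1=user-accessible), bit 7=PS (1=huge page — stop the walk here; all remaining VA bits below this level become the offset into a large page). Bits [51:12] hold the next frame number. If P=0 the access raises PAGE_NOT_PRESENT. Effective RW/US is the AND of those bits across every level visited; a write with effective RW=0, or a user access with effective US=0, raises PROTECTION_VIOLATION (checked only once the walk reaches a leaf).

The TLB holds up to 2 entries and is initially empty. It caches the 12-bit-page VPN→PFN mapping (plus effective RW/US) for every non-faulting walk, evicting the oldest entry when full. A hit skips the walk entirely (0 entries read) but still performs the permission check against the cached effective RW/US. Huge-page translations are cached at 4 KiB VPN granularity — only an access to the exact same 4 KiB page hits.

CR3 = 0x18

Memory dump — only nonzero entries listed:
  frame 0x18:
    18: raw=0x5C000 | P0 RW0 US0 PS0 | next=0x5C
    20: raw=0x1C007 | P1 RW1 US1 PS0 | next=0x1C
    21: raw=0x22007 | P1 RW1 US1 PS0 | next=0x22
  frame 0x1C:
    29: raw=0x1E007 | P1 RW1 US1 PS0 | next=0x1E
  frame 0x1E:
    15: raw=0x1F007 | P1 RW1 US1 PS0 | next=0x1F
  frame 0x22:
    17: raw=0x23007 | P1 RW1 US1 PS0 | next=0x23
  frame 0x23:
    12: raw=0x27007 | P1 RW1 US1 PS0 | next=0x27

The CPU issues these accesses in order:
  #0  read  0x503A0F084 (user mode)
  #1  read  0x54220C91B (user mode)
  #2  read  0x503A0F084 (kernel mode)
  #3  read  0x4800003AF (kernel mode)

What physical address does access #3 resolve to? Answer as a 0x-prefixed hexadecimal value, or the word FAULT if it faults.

Trace:
#0 VA=0x503A0F084 (r,user):
  [0] read 0x18 idx=20: raw=0x1C007 flags P=1 W=1 U=1 S=0
  [1] read 0x1C idx=29: raw=0x1E007 flags P=1 W=1 U=1 S=0
  [2] read 0x1E idx=15: raw=0x1F007 flags P=1 W=1 U=1 S=0
  ✓ 0x1F084  — 3 lookups
#1 VA=0x54220C91B (r,user):
  [0] read 0x18 idx=21: raw=0x22007 flags P=1 W=1 U=1 S=0
  [1] read 0x22 idx=17: raw=0x23007 flags P=1 W=1 U=1 S=0
  [2] read 0x23 idx=12: raw=0x27007 flags P=1 W=1 U=1 S=0
  ✓ 0x2791B  — 3 lookups
#2 VA=0x503A0F084 (r,kernel):
  TLB hit vpn=0x503A0F → PA=0x1F084
#3 VA=0x4800003AF (r,kernel):
  [0] read 0x18 idx=18: raw=0x5C000 flags P=0 W=0 U=0 S=0
  ✗ PAGE_NOT_PRESENT  [1 reads]

Access #3 PA: FAULT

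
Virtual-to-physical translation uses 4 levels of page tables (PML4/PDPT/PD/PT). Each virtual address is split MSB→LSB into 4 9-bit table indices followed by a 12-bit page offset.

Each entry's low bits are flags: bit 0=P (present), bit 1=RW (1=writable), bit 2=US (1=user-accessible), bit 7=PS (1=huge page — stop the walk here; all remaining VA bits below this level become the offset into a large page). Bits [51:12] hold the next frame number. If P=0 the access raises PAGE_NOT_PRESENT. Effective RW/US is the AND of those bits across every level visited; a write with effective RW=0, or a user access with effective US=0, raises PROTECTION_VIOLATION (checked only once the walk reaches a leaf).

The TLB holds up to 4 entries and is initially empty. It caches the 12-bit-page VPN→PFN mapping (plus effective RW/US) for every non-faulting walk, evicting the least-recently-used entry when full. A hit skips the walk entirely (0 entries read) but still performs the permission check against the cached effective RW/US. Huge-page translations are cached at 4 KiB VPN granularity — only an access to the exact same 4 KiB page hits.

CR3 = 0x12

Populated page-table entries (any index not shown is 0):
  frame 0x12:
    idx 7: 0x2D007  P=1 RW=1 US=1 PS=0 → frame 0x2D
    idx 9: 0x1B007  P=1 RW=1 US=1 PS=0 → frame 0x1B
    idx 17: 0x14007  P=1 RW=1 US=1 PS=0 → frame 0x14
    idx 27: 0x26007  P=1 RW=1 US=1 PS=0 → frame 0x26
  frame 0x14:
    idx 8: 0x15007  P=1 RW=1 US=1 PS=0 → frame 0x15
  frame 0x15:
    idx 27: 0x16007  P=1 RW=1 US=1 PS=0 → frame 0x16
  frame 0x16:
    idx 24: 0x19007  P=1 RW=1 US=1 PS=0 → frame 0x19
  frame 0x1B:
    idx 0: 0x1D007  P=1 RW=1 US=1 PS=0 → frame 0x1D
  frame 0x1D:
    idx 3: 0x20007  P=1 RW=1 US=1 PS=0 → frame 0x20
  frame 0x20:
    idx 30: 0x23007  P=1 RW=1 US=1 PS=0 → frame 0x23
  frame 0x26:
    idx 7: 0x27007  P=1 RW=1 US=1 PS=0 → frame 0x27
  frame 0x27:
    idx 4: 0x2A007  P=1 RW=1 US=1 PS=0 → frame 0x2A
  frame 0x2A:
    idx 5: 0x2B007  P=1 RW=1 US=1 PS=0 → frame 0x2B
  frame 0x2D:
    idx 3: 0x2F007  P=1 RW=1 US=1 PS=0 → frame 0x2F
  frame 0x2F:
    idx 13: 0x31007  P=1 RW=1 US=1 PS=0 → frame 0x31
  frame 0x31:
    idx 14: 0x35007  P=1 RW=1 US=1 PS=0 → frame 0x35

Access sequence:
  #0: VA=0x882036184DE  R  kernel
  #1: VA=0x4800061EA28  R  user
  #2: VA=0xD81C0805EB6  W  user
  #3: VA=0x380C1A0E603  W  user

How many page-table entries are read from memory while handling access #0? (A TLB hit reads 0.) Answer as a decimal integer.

Walk each access:
#0 VA=0x882036184DE (r,kernel):
  lvl0: tbl 0x12, slot 17 ⇒ 0x14007 (P1/RW1/US1/PS0)
  lvl1: tbl 0x14, slot 8 ⇒ 0x15007 (P1/RW1/US1/PS0)
  lvl2: tbl 0x15, slot 27 ⇒ 0x16007 (P1/RW1/US1/PS0)
  lvl3: tbl 0x16, slot 24 ⇒ 0x19007 (P1/RW1/US1/PS0)
  → PA=0x194DE  (4 entries read)
#1 VA=0x4800061EA28 (r,user):
  lvl0: tbl 0x12, slot 9 ⇒ 0x1B007 (P1/RW1/US1/PS0)
  lvl1: tbl 0x1B, slot 0 ⇒ 0x1D007 (P1/RW1/US1/PS0)
  lvl2: tbl 0x1D, slot 3 ⇒ 0x20007 (P1/RW1/US1/PS0)
  lvl3: tbl 0x20, slot 30 ⇒ 0x23007 (P1/RW1/US1/PS0)
  → PA=0x23A28  (4 entries read)
#2 VA=0xD81C0805EB6 (w,user):
  lvl0: tbl 0x12, slot 27 ⇒ 0x26007 (P1/RW1/US1/PS0)
  lvl1: tbl 0x26, slot 7 ⇒ 0x27007 (P1/RW1/US1/PS0)
  lvl2: tbl 0x27, slot 4 ⇒ 0x2A007 (P1/RW1/US1/PS0)
  lvl3: tbl 0x2A, slot 5 ⇒ 0x2B007 (P1/RW1/US1/PS0)
  → PA=0x2BEB6  (4 entries read)
#3 VA=0x380C1A0E603 (w,user):
  lvl0: tbl 0x12, slot 7 ⇒ 0x2D007 (P1/RW1/US1/PS0)
  lvl1: tbl 0x2D, slot 3 ⇒ 0x2F007 (P1/RW1/US1/PS0)
  lvl2: tbl 0x2F, slot 13 ⇒ 0x31007 (P1/RW1/US1/PS0)
  lvl3: tbl 0x31, slot 14 ⇒ 0x35007 (P1/RW1/US1/PS0)
  → PA=0x35603  (4 entries read)

Entries read for #0: 4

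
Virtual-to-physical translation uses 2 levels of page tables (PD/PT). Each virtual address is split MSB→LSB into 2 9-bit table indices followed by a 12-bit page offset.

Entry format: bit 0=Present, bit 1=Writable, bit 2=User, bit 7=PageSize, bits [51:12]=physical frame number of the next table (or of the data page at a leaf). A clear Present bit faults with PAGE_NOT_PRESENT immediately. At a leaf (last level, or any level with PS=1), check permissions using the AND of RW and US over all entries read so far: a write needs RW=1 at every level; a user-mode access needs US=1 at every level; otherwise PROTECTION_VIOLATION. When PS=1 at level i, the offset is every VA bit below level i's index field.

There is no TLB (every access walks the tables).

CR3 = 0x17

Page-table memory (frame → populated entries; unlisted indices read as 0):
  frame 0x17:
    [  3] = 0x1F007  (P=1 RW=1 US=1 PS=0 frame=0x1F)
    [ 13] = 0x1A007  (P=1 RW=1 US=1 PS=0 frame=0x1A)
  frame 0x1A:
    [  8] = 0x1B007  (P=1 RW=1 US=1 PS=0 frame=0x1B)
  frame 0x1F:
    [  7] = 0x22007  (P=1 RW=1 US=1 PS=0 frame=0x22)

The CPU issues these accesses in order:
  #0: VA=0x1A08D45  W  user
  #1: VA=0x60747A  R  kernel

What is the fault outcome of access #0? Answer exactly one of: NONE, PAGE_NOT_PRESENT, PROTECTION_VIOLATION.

Trace:
#0 VA=0x1A08D45 (w,user):
  [0] read 0x17 idx=13: raw=0x1A007 flags P=1 W=1 U=1 S=0
  [1] read 0x1A idx=8: raw=0x1B007 flags P=1 W=1 U=1 S=0
  ⇒ phys 0x1BD45  [2 reads]
#1 VA=0x60747A (r,kernel):
  [0] read 0x17 idx=3: raw=0x1F007 flags P=1 W=1 U=1 S=0
  [1] read 0x1F idx=7: raw=0x22007 flags P=1 W=1 U=1 S=0
  ⇒ phys 0x2247A  [2 reads]

Access #0 fault: NONE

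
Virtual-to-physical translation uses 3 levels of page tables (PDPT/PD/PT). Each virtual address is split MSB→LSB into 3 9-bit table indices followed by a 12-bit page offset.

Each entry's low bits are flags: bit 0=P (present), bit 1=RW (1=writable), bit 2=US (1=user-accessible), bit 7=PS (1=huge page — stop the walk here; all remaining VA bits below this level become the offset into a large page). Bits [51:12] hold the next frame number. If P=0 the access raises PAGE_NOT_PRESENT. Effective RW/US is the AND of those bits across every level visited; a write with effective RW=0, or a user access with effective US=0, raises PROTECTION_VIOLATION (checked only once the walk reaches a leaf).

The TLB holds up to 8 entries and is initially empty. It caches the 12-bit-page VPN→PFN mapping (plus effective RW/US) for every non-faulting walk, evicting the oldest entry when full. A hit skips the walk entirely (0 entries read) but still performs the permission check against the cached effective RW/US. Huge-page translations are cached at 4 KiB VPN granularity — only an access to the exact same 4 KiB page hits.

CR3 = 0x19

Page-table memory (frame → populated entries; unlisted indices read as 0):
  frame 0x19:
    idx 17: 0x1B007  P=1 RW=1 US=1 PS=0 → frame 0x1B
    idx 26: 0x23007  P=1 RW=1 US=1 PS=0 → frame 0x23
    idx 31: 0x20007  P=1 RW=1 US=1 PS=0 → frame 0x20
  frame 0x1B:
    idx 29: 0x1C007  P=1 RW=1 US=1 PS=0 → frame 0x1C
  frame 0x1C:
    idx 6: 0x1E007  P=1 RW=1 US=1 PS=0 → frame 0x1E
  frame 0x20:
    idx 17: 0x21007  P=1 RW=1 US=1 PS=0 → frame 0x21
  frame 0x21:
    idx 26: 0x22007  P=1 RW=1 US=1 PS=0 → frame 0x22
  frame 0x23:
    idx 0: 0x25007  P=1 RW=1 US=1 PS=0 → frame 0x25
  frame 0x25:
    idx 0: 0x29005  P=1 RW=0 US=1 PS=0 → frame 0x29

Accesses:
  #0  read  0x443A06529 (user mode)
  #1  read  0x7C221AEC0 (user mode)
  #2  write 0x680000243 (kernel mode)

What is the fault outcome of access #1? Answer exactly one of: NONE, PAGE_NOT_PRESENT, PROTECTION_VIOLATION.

Per-access translation:
#0 VA=0x443A06529 (r,user):
  [0] read 0x19 idx=17: raw=0x1B007 flags P=1 W=1 U=1 S=0
  [1] read 0x1B idx=29: raw=0x1C007 flags P=1 W=1 U=1 S=0
  [2] read 0x1C idx=6: raw=0x1E007 flags P=1 W=1 U=1 S=0
  ✓ 0x1E529  — 3 lookups
#1 VA=0x7C221AEC0 (r,user):
  [0] read 0x19 idx=31: raw=0x20007 flags P=1 W=1 U=1 S=0
  [1] read 0x20 idx=17: raw=0x21007 flags P=1 W=1 U=1 S=0
  [2] read 0x21 idx=26: raw=0x22007 flags P=1 W=1 U=1 S=0
  ✓ 0x22EC0  — 3 lookups
#2 VA=0x680000243 (w,kernel):
  [0] read 0x19 idx=26: raw=0x23007 flags P=1 W=1 U=1 S=0
  [1] read 0x23 idx=0: raw=0x25007 flags P=1 W=1 U=1 S=0
  [2] read 0x25 idx=0: raw=0x29005 flags P=1 W=0 U=1 S=0
  → PROTECTION_VIOLATION  (3 entries read)

Access #1 fault: NONE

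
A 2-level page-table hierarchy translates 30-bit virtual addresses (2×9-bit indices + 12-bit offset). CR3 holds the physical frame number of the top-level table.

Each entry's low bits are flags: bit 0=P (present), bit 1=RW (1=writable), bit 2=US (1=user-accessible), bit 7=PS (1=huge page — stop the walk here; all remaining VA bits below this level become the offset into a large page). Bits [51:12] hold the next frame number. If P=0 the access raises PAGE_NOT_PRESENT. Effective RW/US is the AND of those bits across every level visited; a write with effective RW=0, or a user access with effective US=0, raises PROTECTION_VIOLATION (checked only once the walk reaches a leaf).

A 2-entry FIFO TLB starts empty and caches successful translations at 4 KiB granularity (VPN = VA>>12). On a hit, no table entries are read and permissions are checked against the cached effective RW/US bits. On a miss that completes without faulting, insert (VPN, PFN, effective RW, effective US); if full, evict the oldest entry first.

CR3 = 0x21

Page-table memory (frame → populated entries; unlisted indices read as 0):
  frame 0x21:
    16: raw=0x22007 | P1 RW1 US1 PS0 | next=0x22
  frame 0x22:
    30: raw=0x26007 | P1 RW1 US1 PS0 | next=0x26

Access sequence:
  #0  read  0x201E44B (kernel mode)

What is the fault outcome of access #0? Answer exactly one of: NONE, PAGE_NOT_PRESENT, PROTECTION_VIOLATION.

Walk each access:
#0 VA=0x201E44B (r,kernel):
  [0] read 0x21 idx=16: raw=0x22007 flags P=1 W=1 U=1 S=0
  [1] read 0x22 idx=30: raw=0x26007 flags P=1 W=1 U=1 S=0
  ⇒ phys 0x2644B  [2 reads]

Access #0 fault: NONE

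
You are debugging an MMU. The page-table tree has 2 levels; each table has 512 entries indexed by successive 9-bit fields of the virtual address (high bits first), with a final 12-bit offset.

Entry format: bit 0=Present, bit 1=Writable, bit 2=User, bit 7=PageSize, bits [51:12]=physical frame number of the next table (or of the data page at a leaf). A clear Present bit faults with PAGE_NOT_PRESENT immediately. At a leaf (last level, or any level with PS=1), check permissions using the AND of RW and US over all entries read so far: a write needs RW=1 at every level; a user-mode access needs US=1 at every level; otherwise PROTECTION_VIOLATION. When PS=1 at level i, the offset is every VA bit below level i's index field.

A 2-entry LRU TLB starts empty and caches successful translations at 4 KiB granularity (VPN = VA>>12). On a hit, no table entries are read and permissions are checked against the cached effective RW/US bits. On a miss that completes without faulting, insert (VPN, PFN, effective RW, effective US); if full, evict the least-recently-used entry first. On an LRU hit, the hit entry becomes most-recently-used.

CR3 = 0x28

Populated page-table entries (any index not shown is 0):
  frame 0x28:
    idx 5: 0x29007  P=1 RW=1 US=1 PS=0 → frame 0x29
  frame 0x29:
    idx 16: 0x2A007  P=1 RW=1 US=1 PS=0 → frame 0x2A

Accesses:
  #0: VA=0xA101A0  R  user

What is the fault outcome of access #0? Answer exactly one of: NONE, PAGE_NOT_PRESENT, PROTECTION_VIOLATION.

Trace:
#0 VA=0xA101A0 (r,user):
  L0: frame=0x28 idx=5 entry=0x29007 [P=1 RW=1 US=1 PS=0]
  L1: frame=0x29 idx=16 entry=0x2A007 [P=1 RW=1 US=1 PS=0]
  ⇒ phys 0x2A1A0  [2 reads]

Access #0 fault: NONE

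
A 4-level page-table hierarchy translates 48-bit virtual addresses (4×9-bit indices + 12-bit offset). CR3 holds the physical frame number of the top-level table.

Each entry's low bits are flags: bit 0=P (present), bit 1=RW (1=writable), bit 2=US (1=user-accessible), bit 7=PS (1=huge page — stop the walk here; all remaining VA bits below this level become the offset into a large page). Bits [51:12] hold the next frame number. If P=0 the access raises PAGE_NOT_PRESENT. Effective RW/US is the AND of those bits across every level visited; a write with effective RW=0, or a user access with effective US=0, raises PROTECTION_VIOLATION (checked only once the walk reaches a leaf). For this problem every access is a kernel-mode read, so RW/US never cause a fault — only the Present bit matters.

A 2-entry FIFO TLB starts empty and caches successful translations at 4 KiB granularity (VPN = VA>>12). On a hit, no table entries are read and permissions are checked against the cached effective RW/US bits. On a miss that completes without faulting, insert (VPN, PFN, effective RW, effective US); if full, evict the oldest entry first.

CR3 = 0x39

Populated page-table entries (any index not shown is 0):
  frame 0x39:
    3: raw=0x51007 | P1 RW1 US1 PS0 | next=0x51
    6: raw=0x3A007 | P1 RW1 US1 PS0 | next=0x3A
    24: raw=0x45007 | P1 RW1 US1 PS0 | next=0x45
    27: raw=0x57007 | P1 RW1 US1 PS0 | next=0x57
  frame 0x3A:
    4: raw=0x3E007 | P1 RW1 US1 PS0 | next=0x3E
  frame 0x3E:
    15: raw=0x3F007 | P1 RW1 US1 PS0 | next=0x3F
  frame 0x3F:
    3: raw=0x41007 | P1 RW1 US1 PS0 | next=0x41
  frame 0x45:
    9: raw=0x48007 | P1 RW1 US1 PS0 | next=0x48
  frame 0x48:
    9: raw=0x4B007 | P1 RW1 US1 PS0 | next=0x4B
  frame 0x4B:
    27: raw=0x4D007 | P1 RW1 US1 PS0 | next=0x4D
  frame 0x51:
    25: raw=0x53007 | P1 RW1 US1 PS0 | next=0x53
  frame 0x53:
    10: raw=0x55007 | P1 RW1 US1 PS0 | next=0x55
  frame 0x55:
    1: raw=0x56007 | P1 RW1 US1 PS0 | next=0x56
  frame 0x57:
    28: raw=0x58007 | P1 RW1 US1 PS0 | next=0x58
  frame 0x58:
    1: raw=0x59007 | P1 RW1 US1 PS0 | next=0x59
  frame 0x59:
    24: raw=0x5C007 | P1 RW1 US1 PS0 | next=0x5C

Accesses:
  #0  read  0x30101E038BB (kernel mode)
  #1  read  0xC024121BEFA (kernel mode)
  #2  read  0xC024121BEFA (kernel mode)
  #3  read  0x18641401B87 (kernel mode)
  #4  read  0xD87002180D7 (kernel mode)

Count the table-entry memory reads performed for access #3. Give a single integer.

Walk each access:
#0 VA=0x30101E038BB (r,kernel):
  L0 @0x39[6] → 0x3A007  P=1,RW=1,US=1,PS=0
  L1 @0x3A[4] → 0x3E007  P=1,RW=1,US=1,PS=0
  L2 @0x3E[15] → 0x3F007  P=1,RW=1,US=1,PS=0
  L3 @0x3F[3] → 0x41007  P=1,RW=1,US=1,PS=0
  → PA=0x418BB  (4 entries read)
#1 VA=0xC024121BEFA (r,kernel):
  L0 @0x39[24] → 0x45007  P=1,RW=1,US=1,PS=0
  L1 @0x45[9] → 0x48007  P=1,RW=1,US=1,PS=0
  L2 @0x48[9] → 0x4B007  P=1,RW=1,US=1,PS=0
  L3 @0x4B[27] → 0x4D007  P=1,RW=1,US=1,PS=0
  → PA=0x4DEFA  (4 entries read)
#2 VA=0xC024121BEFA (r,kernel):
  TLB hit vpn=0xC024121B → PA=0x4DEFA
#3 VA=0x18641401B87 (r,kernel):
  L0 @0x39[3] → 0x51007  P=1,RW=1,US=1,PS=0
  L1 @0x51[25] → 0x53007  P=1,RW=1,US=1,PS=0
  L2 @0x53[10] → 0x55007  P=1,RW=1,US=1,PS=0
  L3 @0x55[1] → 0x56007  P=1,RW=1,US=1,PS=0
  → PA=0x56B87  (4 entries read)
#4 VA=0xD87002180D7 (r,kernel):
  L0 @0x39[27] → 0x57007  P=1,RW=1,US=1,PS=0
  L1 @0x57[28] → 0x58007  P=1,RW=1,US=1,PS=0
  L2 @0x58[1] → 0x59007  P=1,RW=1,US=1,PS=0
  L3 @0x59[24] → 0x5C007  P=1,RW=1,US=1,PS=0
  → PA=0x5C0D7  (4 entries read)

Entries read for #3: 4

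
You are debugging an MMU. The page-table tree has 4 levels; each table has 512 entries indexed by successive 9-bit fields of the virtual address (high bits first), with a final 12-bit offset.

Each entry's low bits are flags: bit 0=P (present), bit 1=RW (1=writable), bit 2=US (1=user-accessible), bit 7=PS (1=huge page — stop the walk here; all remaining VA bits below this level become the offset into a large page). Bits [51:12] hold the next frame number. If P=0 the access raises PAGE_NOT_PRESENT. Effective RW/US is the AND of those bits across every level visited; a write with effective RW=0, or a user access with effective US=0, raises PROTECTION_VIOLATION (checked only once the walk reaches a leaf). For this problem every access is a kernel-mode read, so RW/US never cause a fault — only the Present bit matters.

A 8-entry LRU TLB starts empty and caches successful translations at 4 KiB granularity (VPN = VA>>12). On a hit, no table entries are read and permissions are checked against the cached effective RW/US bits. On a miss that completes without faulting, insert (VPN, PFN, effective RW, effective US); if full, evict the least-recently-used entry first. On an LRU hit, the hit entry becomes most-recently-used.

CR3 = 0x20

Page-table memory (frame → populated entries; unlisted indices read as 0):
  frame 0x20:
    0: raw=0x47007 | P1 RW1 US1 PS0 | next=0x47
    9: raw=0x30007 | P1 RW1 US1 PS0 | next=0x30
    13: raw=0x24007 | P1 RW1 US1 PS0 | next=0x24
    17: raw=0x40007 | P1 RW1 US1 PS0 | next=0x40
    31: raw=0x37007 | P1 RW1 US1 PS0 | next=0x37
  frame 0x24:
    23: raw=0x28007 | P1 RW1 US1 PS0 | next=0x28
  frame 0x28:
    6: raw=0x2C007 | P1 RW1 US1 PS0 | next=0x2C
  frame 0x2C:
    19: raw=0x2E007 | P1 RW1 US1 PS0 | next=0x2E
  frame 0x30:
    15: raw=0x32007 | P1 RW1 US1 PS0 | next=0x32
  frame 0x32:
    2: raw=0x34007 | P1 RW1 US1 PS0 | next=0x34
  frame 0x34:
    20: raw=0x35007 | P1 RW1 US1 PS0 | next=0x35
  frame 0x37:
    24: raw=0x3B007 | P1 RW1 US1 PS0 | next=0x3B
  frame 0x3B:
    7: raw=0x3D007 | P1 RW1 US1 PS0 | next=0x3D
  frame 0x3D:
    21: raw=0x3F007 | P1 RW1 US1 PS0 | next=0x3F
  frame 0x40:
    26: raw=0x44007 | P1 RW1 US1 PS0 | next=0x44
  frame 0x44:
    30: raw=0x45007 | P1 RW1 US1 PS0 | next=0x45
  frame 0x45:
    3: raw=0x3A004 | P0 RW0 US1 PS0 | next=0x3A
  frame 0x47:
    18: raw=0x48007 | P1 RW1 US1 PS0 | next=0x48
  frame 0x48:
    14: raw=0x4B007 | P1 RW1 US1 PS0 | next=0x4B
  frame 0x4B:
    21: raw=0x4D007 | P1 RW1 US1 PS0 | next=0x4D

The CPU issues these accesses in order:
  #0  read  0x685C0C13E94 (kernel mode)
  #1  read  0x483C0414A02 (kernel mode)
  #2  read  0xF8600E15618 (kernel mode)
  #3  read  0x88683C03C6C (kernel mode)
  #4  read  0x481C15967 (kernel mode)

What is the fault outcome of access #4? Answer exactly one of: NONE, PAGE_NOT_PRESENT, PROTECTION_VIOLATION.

Walk each access:
#0 VA=0x685C0C13E94 (r,kernel):
  L0 @0x20[13] → 0x24007  P=1,RW=1,US=1,PS=0
  L1 @0x24[23] → 0x28007  P=1,RW=1,US=1,PS=0
  L2 @0x28[6] → 0x2C007  P=1,RW=1,US=1,PS=0
  L3 @0x2C[19] → 0x2E007  P=1,RW=1,US=1,PS=0
  ✓ 0x2EE94  — 4 lookups
#1 VA=0x483C0414A02 (r,kernel):
  L0 @0x20[9] → 0x30007  P=1,RW=1,US=1,PS=0
  L1 @0x30[15] → 0x32007  P=1,RW=1,US=1,PS=0
  L2 @0x32[2] → 0x34007  P=1,RW=1,US=1,PS=0
  L3 @0x34[20] → 0x35007  P=1,RW=1,US=1,PS=0
  ✓ 0x35A02  — 4 lookups
#2 VA=0xF8600E15618 (r,kernel):
  L0 @0x20[31] → 0x37007  P=1,RW=1,US=1,PS=0
  L1 @0x37[24] → 0x3B007  P=1,RW=1,US=1,PS=0
  L2 @0x3B[7] → 0x3D007  P=1,RW=1,US=1,PS=0
  L3 @0x3D[21] → 0x3F007  P=1,RW=1,US=1,PS=0
  ✓ 0x3F618  — 4 lookups
#3 VA=0x88683C03C6C (r,kernel):
  L0 @0x20[17] → 0x40007  P=1,RW=1,US=1,PS=0
  L1 @0x40[26] → 0x44007  P=1,RW=1,US=1,PS=0
  L2 @0x44[30] → 0x45007  P=1,RW=1,US=1,PS=0
  L3 @0x45[3] → 0x3A004  P=0,RW=0,US=1,PS=0
  ✗ PAGE_NOT_PRESENT  [4 reads]
#4 VA=0x481C15967 (r,kernel):
  L0 @0x20[0] → 0x47007  P=1,RW=1,US=1,PS=0
  L1 @0x47[18] → 0x48007  P=1,RW=1,US=1,PS=0
  L2 @0x48[14] → 0x4B007  P=1,RW=1,US=1,PS=0
  L3 @0x4B[21] → 0x4D007  P=1,RW=1,US=1,PS=0
  ✓ 0x4D967  — 4 lookups

Access #4 fault: NONE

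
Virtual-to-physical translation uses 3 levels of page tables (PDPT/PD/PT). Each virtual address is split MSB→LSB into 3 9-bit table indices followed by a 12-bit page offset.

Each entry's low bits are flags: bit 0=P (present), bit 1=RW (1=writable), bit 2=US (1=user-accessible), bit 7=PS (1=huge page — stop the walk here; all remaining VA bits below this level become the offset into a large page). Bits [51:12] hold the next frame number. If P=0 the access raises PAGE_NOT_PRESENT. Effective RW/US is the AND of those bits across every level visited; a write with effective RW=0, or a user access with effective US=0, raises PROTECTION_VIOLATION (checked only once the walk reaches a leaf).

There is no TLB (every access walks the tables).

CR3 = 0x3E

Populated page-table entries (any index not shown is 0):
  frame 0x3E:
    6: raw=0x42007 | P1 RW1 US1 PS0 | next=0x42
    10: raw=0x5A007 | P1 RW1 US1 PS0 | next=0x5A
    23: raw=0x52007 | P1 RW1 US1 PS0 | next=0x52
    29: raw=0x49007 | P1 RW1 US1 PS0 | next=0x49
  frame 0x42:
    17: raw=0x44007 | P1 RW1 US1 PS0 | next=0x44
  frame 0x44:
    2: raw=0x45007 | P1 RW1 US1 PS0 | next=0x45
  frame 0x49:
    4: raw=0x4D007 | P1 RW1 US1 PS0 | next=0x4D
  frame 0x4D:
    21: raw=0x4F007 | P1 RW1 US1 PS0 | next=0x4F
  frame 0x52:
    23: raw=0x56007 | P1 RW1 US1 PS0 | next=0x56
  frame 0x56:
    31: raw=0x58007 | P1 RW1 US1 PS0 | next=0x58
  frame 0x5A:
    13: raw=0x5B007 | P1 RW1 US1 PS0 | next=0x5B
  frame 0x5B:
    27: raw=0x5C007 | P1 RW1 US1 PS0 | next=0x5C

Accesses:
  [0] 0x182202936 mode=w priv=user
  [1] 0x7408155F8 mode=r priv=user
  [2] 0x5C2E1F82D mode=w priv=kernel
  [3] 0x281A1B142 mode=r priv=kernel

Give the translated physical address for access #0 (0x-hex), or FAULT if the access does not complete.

Trace:
#0 VA=0x182202936 (w,user):
  [0] read 0x3E idx=6: raw=0x42007 flags P=1 W=1 U=1 S=0
  [1] read 0x42 idx=17: raw=0x44007 flags P=1 W=1 U=1 S=0
  [2] read 0x44 idx=2: raw=0x45007 flags P=1 W=1 U=1 S=0
  ⇒ phys 0x45936  [3 reads]
#1 VA=0x7408155F8 (r,user):
  [0] read 0x3E idx=29: raw=0x49007 flags P=1 W=1 U=1 S=0
  [1] read 0x49 idx=4: raw=0x4D007 flags P=1 W=1 U=1 S=0
  [2] read 0x4D idx=21: raw=0x4F007 flags P=1 W=1 U=1 S=0
  ⇒ phys 0x4F5F8  [3 reads]
#2 VA=0x5C2E1F82D (w,kernel):
  [0] read 0x3E idx=23: raw=0x52007 flags P=1 W=1 U=1 S=0
  [1] read 0x52 idx=23: raw=0x56007 flags P=1 W=1 U=1 S=0
  [2] read 0x56 idx=31: raw=0x58007 flags P=1 W=1 U=1 S=0
  ⇒ phys 0x5882D  [3 reads]
#3 VA=0x281A1B142 (r,kernel):
  [0] read 0x3E idx=10: raw=0x5A007 flags P=1 W=1 U=1 S=0
  [1] read 0x5A idx=13: raw=0x5B007 flags P=1 W=1 U=1 S=0
  [2] read 0x5B idx=27: raw=0x5C007 flags P=1 W=1 U=1 S=0
  ⇒ phys 0x5C142  [3 reads]

Access #0 PA: 0x45936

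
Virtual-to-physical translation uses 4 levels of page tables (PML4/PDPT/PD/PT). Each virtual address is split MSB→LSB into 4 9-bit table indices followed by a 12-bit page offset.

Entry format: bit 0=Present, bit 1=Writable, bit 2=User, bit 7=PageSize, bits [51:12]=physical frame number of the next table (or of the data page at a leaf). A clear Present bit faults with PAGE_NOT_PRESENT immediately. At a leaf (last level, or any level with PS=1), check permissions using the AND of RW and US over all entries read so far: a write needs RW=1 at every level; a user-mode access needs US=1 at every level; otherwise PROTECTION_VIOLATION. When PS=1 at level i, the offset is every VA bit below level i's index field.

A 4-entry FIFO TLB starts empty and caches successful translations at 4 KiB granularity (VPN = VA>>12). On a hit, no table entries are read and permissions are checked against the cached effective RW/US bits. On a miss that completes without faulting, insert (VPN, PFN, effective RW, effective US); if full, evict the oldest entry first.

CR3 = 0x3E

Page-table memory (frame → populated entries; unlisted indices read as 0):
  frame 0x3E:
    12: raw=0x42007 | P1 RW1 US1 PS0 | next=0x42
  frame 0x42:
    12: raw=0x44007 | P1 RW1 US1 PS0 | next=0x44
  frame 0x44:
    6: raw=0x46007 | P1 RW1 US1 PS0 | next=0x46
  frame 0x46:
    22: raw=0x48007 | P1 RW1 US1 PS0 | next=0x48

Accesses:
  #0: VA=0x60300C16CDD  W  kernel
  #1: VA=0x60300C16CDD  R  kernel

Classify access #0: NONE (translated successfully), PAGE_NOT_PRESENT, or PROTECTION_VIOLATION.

Walk each access:
#0 VA=0x60300C16CDD (w,kernel):
  lvl0: tbl 0x3E, slot 12 ⇒ 0x42007 (P1/RW1/US1/PS0)
  lvl1: tbl 0x42, slot 12 ⇒ 0x44007 (P1/RW1/US1/PS0)
  lvl2: tbl 0x44, slot 6 ⇒ 0x46007 (P1/RW1/US1/PS0)
  lvl3: tbl 0x46, slot 22 ⇒ 0x48007 (P1/RW1/US1/PS0)
  → PA=0x48CDD  (4 entries read)
#1 VA=0x60300C16CDD (r,kernel):
  TLB hit vpn=0x60300C16 → PA=0x48CDD

Access #0 fault: NONE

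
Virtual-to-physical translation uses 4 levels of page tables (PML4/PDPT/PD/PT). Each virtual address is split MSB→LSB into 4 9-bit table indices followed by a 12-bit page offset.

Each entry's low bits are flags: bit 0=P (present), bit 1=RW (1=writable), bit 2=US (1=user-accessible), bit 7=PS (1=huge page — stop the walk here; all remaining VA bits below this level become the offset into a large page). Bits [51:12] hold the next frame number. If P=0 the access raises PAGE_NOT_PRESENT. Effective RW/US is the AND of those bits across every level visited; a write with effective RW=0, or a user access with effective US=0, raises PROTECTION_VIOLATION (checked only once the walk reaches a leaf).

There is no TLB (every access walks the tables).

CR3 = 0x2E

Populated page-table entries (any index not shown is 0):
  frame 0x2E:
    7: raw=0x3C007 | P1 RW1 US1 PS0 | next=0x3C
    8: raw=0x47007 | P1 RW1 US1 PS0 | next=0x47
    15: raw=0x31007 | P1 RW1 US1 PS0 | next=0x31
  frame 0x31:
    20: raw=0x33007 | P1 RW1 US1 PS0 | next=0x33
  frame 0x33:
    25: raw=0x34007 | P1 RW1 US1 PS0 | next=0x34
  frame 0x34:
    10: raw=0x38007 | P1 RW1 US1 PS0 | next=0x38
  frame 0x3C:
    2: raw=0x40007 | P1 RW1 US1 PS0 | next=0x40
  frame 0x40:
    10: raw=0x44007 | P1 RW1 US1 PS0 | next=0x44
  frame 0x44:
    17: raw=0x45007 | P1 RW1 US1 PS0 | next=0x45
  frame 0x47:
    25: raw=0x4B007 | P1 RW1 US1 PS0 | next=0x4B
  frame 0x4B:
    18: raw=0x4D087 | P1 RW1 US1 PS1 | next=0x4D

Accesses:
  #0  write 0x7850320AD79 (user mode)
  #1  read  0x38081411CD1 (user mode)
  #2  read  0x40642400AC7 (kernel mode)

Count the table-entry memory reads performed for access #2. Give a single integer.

Per-access translation:
#0 VA=0x7850320AD79 (w,user):
  L0: frame=0x2E idx=15 entry=0x31007 [P=1 RW=1 US=1 PS=0]
  L1: frame=0x31 idx=20 entry=0x33007 [P=1 RW=1 US=1 PS=0]
  L2: frame=0x33 idx=25 entry=0x34007 [P=1 RW=1 US=1 PS=0]
  L3: frame=0x34 idx=10 entry=0x38007 [P=1 RW=1 US=1 PS=0]
  ⇒ phys 0x38D79  [4 reads]
#1 VA=0x38081411CD1 (r,user):
  L0: frame=0x2E idx=7 entry=0x3C007 [P=1 RW=1 US=1 PS=0]
  L1: frame=0x3C idx=2 entry=0x40007 [P=1 RW=1 US=1 PS=0]
  L2: frame=0x40 idx=10 entry=0x44007 [P=1 RW=1 US=1 PS=0]
  L3: frame=0x44 idx=17 entry=0x45007 [P=1 RW=1 US=1 PS=0]
  ⇒ phys 0x45CD1  [4 reads]
#2 VA=0x40642400AC7 (r,kernel):
  L0: frame=0x2E idx=8 entry=0x47007 [P=1 RW=1 US=1 PS=0]
  L1: frame=0x47 idx=25 entry=0x4B007 [P=1 RW=1 US=1 PS=0]
  L2: frame=0x4B idx=18 entry=0x4D087 [P=1 RW=1 US=1 PS=1]
  ⇒ phys 0x4DAC7 (huge @L2)  [3 reads]

Entries read for #2: 3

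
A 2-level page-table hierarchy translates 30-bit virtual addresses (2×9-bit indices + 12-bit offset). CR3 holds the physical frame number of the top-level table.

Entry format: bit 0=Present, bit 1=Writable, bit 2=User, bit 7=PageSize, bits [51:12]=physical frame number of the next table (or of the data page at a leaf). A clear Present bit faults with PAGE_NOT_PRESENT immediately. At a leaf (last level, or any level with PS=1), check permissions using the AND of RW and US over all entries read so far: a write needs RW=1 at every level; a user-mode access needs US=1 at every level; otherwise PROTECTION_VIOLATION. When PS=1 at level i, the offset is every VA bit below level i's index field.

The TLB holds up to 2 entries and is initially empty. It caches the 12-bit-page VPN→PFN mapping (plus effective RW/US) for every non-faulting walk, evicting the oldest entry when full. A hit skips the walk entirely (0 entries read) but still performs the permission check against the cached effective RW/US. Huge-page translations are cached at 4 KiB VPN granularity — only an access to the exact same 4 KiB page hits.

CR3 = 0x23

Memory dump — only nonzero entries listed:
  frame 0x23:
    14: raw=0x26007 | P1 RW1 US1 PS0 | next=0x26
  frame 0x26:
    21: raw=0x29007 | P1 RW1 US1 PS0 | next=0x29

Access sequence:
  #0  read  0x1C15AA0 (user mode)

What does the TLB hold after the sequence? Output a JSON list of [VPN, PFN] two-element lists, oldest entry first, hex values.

Walk each access:
#0 VA=0x1C15AA0 (r,user):
  lvl0: tbl 0x23, slot 14 ⇒ 0x26007 (P1/RW1/US1/PS0)
  lvl1: tbl 0x26, slot 21 ⇒ 0x29007 (P1/RW1/US1/PS0)
  ⇒ phys 0x29AA0  [2 reads]

TLB: [["0x1C15", "0x29"]]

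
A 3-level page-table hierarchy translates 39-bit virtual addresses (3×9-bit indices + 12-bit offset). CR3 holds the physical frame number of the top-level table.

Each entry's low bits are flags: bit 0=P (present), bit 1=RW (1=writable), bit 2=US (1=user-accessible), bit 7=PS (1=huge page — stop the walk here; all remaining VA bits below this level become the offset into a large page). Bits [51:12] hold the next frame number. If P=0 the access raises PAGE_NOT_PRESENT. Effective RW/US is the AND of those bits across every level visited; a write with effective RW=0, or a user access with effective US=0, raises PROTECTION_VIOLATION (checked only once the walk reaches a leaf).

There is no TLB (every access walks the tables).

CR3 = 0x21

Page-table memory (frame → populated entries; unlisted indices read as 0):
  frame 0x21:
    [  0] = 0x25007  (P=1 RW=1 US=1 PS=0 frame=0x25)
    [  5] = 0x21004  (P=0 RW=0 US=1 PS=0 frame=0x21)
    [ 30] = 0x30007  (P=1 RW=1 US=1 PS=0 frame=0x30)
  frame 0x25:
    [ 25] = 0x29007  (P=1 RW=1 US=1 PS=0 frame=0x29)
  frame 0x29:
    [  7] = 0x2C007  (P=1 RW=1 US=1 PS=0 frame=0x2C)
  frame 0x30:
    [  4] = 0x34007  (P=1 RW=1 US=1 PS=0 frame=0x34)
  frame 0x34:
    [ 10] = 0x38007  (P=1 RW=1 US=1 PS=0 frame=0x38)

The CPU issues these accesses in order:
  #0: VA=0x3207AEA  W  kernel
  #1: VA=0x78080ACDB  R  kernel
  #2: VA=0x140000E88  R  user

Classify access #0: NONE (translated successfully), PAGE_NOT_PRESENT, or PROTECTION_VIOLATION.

Walk each access:
#0 VA=0x3207AEA (w,kernel):
  L0: frame=0x21 idx=0 entry=0x25007 [P=1 RW=1 US=1 PS=0]
  L1: frame=0x25 idx=25 entry=0x29007 [P=1 RW=1 US=1 PS=0]
  L2: frame=0x29 idx=7 entry=0x2C007 [P=1 RW=1 US=1 PS=0]
  ⇒ phys 0x2CAEA  [3 reads]
#1 VA=0x78080ACDB (r,kernel):
  L0: frame=0x21 idx=30 entry=0x30007 [P=1 RW=1 US=1 PS=0]
  L1: frame=0x30 idx=4 entry=0x34007 [P=1 RW=1 US=1 PS=0]
  L2: frame=0x34 idx=10 entry=0x38007 [P=1 RW=1 US=1 PS=0]
  ⇒ phys 0x38CDB  [3 reads]
#2 VA=0x140000E88 (r,user):
  L0: frame=0x21 idx=5 entry=0x21004 [P=0 RW=0 US=1 PS=0]
  ⇒ fault: PAGE_NOT_PRESENT  — 1 lookups

Access #0 fault: NONE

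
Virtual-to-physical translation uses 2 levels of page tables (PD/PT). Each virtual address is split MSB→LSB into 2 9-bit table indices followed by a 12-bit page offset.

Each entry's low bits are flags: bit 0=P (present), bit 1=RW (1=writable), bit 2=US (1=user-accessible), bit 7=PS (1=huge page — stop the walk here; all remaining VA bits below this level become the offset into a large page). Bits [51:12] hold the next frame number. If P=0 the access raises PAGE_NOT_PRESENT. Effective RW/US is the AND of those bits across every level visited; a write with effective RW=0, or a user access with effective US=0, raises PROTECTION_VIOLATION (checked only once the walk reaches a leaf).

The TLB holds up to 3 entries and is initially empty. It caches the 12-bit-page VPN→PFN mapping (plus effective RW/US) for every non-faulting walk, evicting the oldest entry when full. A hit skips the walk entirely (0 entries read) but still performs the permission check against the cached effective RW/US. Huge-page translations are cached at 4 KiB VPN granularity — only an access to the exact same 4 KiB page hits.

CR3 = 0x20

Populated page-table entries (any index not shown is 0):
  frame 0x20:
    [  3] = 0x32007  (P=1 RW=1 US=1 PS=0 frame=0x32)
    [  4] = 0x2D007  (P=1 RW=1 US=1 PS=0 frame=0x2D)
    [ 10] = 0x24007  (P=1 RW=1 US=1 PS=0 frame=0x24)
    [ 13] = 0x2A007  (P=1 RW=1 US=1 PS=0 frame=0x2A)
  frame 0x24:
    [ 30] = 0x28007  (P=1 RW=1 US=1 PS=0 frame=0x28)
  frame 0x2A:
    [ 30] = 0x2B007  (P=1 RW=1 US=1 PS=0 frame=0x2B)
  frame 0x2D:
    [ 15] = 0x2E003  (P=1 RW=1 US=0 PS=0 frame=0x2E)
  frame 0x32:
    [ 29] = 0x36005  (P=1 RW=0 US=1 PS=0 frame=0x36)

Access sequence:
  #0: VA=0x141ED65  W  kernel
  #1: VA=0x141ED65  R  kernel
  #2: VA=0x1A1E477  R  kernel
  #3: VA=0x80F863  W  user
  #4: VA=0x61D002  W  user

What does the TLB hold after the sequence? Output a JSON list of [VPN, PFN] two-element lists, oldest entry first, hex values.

Trace:
#0 VA=0x141ED65 (w,kernel):
  [0] read 0x20 idx=10: raw=0x24007 flags P=1 W=1 U=1 S=0
  [1] read 0x24 idx=30: raw=0x28007 flags P=1 W=1 U=1 S=0
  → PA=0x28D65  (2 entries read)
#1 VA=0x141ED65 (r,kernel):
  TLB hit vpn=0x141E → PA=0x28D65
#2 VA=0x1A1E477 (r,kernel):
  [0] read 0x20 idx=13: raw=0x2A007 flags P=1 W=1 U=1 S=0
  [1] read 0x2A idx=30: raw=0x2B007 flags P=1 W=1 U=1 S=0
  → PA=0x2B477  (2 entries read)
#3 VA=0x80F863 (w,user):
  [0] read 0x20 idx=4: raw=0x2D007 flags P=1 W=1 U=1 S=0
  [1] read 0x2D idx=15: raw=0x2E003 flags P=1 W=1 U=0 S=0
  ⇒ fault: PROTECTION_VIOLATION  — 2 lookups
#4 VA=0x61D002 (w,user):
  [0] read 0x20 idx=3: raw=0x32007 flags P=1 W=1 U=1 S=0
  [1] read 0x32 idx=29: raw=0x36005 flags P=1 W=0 U=1 S=0
  ⇒ fault: PROTECTION_VIOLATION  — 2 lookups

TLB: [["0x141E", "0x28"], ["0x1A1E", "0x2B"]]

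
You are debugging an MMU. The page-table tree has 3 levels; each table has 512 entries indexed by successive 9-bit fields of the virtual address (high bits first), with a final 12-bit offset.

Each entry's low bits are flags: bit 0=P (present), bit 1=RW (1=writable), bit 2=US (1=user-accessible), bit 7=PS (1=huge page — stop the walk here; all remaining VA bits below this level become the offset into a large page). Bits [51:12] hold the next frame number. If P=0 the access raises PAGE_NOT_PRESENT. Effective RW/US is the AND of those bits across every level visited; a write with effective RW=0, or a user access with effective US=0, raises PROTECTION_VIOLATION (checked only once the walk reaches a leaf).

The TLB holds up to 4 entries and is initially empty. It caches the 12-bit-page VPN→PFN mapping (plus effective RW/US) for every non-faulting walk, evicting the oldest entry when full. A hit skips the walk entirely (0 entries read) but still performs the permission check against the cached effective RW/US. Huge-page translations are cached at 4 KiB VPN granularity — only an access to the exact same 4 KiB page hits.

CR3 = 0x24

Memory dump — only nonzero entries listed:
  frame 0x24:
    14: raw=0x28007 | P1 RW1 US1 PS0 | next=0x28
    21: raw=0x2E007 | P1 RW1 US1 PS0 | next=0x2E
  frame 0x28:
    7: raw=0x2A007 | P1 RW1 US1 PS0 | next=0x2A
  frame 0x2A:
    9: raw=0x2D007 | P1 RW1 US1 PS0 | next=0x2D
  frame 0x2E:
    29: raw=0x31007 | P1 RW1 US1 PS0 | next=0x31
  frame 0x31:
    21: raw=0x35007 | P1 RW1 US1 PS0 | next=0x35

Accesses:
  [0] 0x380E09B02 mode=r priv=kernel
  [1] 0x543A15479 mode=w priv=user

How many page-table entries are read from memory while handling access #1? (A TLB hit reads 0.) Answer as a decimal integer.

Trace:
#0 VA=0x380E09B02 (r,kernel):
  L0: frame=0x24 idx=14 entry=0x28007 [P=1 RW=1 US=1 PS=0]
  L1: frame=0x28 idx=7 entry=0x2A007 [P=1 RW=1 US=1 PS=0]
  L2: frame=0x2A idx=9 entry=0x2D007 [P=1 RW=1 US=1 PS=0]
  ⇒ phys 0x2DB02  [3 reads]
#1 VA=0x543A15479 (w,user):
  L0: frame=0x24 idx=21 entry=0x2E007 [P=1 RW=1 US=1 PS=0]
  L1: frame=0x2E idx=29 entry=0x31007 [P=1 RW=1 US=1 PS=0]
  L2: frame=0x31 idx=21 entry=0x35007 [P=1 RW=1 US=1 PS=0]
  ⇒ phys 0x35479  [3 reads]

Entries read for #1: 3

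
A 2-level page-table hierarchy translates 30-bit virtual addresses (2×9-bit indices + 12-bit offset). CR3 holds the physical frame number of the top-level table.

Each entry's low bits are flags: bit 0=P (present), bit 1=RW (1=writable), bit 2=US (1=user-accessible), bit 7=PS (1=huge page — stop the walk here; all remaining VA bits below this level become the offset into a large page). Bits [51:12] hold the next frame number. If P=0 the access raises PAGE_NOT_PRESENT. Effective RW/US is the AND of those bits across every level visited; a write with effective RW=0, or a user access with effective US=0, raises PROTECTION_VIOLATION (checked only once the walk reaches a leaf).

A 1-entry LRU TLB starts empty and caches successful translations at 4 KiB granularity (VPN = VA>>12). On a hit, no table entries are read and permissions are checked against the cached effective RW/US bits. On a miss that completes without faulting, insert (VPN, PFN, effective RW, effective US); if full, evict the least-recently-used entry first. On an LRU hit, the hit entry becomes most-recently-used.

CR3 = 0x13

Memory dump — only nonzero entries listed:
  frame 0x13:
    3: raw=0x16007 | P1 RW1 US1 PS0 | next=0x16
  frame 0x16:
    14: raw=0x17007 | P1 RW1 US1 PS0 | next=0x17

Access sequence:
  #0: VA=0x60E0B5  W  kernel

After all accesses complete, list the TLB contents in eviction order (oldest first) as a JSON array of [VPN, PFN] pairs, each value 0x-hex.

Trace:
#0 VA=0x60E0B5 (w,kernel):
  lvl0: tbl 0x13, slot 3 ⇒ 0x16007 (P1/RW1/US1/PS0)
  lvl1: tbl 0x16, slot 14 ⇒ 0x17007 (P1/RW1/US1/PS0)
  ✓ 0x170B5  — 2 lookups

TLB: [["0x60E", "0x17"]]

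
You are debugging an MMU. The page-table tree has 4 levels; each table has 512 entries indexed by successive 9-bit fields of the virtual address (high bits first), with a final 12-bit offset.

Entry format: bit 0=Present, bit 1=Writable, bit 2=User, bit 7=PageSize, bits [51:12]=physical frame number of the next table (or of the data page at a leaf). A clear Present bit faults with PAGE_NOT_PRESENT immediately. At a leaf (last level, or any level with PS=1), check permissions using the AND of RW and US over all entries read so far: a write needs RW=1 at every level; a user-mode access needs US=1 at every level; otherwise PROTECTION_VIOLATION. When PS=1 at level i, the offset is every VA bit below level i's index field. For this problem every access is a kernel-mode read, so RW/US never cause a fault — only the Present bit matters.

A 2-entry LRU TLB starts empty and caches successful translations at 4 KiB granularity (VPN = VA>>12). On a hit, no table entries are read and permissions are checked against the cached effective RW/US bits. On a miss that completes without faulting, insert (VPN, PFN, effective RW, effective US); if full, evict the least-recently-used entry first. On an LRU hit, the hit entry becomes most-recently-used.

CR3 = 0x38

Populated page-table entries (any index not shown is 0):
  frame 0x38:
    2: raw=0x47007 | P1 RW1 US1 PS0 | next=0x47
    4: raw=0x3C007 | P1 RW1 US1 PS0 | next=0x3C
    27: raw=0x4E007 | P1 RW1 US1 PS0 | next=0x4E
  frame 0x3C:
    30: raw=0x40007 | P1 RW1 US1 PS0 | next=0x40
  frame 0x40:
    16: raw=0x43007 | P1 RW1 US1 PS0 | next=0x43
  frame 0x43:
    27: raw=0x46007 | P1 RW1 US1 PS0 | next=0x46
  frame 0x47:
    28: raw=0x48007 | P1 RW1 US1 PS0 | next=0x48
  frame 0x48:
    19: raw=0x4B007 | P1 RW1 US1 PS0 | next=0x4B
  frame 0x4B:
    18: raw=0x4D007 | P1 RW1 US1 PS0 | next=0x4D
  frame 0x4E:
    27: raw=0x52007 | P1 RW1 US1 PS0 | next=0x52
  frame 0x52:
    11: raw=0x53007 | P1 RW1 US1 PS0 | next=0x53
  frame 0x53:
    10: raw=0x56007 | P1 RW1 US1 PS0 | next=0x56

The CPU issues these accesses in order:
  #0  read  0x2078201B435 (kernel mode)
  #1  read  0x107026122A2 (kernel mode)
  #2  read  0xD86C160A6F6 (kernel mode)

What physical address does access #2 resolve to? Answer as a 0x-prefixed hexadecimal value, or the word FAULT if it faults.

Walk each access:
#0 VA=0x2078201B435 (r,kernel):
  L0: frame=0x38 idx=4 entry=0x3C007 [P=1 RW=1 US=1 PS=0]
  L1: frame=0x3C idx=30 entry=0x40007 [P=1 RW=1 US=1 PS=0]
  L2: frame=0x40 idx=16 entry=0x43007 [P=1 RW=1 US=1 PS=0]
  L3: frame=0x43 idx=27 entry=0x46007 [P=1 RW=1 US=1 PS=0]
  ✓ 0x46435  — 4 lookups
#1 VA=0x107026122A2 (r,kernel):
  L0: frame=0x38 idx=2 entry=0x47007 [P=1 RW=1 US=1 PS=0]
  L1: frame=0x47 idx=28 entry=0x48007 [P=1 RW=1 US=1 PS=0]
  L2: frame=0x48 idx=19 entry=0x4B007 [P=1 RW=1 US=1 PS=0]
  L3: frame=0x4B idx=18 entry=0x4D007 [P=1 RW=1 US=1 PS=0]
  ✓ 0x4D2A2  — 4 lookups
#2 VA=0xD86C160A6F6 (r,kernel):
  L0: frame=0x38 idx=27 entry=0x4E007 [P=1 RW=1 US=1 PS=0]
  L1: frame=0x4E idx=27 entry=0x52007 [P=1 RW=1 US=1 PS=0]
  L2: frame=0x52 idx=11 entry=0x53007 [P=1 RW=1 US=1 PS=0]
  L3: frame=0x53 idx=10 entry=0x56007 [P=1 RW=1 US=1 PS=0]
  ✓ 0x566F6  — 4 lookups

Access #2 PA: 0x566F6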